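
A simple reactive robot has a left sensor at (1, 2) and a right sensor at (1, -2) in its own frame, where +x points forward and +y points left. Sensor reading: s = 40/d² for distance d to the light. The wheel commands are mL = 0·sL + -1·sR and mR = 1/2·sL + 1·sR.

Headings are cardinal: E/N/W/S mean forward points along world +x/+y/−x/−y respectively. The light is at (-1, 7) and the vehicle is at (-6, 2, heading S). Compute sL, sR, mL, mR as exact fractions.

8/9 8/17 -8/17 140/153

left sensor world pos  = (-4, 1); dL² = 45
right sensor world pos = (-8, 1); dR² = 85
sL = 40/45 = 8/9
sR = 40/85 = 8/17
mL = 0·sL + -1·sR = -8/17
mR = 1/2·sL + 1·sR = 140/153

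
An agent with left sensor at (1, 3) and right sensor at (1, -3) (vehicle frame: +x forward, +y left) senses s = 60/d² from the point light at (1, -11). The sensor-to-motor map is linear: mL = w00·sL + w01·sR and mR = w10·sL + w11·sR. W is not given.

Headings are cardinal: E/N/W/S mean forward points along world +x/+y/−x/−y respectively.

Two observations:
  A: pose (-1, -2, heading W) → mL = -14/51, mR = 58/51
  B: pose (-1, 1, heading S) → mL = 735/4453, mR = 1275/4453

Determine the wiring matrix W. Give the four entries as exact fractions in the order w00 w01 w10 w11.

-1/2 1 1 -1/2

obs A: pose=(-1,-2,W) → sL=4/3, sR=20/51, mL=-14/51, mR=58/51
obs B: pose=(-1,1,S) → sL=30/61, sR=30/73, mL=735/4453, mR=1275/4453
sensor matrix S = [[4/3, 20/51], [30/61, 30/73]]; det S = 26880/75701
solve [mL_A; mL_B] = S·[w00; w01] and [mR_A; mR_B] = S·[w10; w11]:
  w00 = -1/2, w01 = 1, w10 = 1, w11 = -1/2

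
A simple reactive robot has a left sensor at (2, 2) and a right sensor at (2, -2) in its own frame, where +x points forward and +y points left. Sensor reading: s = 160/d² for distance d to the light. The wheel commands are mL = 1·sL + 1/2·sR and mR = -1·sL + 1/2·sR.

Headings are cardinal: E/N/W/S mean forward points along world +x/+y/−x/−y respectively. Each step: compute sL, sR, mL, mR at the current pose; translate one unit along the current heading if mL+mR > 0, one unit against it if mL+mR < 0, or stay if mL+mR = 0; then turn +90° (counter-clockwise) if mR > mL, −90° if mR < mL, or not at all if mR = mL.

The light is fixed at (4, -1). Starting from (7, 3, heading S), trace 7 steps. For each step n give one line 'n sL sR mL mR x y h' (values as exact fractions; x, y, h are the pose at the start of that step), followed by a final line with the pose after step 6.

0 160/29 32 624/29 304/29 7 3 S
1 80 80/13 1080/13 -1000/13 7 2 W
2 32/5 160/41 1712/205 -912/205 6 2 N
3 40/13 8 92/13 12/13 6 3 E
4 160/29 32 624/29 304/29 7 3 S
5 80 80/13 1080/13 -1000/13 7 2 W
6 32/5 160/41 1712/205 -912/205 6 2 N
final 6 3 E

n=0: pose=(7,3,S); sL=160/29, sR=32; mL=624/29, mR=304/29; mL+mR=32 → advance +1; mR−mL=-320/29 → turn -1·90°
n=1: pose=(7,2,W); sL=80, sR=80/13; mL=1080/13, mR=-1000/13; mL+mR=80/13 → advance +1; mR−mL=-160 → turn -1·90°
n=2: pose=(6,2,N); sL=32/5, sR=160/41; mL=1712/205, mR=-912/205; mL+mR=160/41 → advance +1; mR−mL=-64/5 → turn -1·90°
n=3: pose=(6,3,E); sL=40/13, sR=8; mL=92/13, mR=12/13; mL+mR=8 → advance +1; mR−mL=-80/13 → turn -1·90°
n=4: pose=(7,3,S); sL=160/29, sR=32; mL=624/29, mR=304/29; mL+mR=32 → advance +1; mR−mL=-320/29 → turn -1·90°
n=5: pose=(7,2,W); sL=80, sR=80/13; mL=1080/13, mR=-1000/13; mL+mR=80/13 → advance +1; mR−mL=-160 → turn -1·90°
n=6: pose=(6,2,N); sL=32/5, sR=160/41; mL=1712/205, mR=-912/205; mL+mR=160/41 → advance +1; mR−mL=-64/5 → turn -1·90°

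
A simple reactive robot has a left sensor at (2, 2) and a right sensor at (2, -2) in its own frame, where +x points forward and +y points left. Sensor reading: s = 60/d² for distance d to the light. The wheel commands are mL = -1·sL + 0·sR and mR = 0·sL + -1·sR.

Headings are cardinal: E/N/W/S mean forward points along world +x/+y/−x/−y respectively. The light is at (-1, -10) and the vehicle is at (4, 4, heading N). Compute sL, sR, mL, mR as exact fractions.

left sensor world pos  = (2, 6); dL² = 265
right sensor world pos = (6, 6); dR² = 305
sL = 60/265 = 12/53
sR = 60/305 = 12/61
mL = -1·sL + 0·sR = -12/53
mR = 0·sL + -1·sR = -12/61

12/53 12/61 -12/53 -12/61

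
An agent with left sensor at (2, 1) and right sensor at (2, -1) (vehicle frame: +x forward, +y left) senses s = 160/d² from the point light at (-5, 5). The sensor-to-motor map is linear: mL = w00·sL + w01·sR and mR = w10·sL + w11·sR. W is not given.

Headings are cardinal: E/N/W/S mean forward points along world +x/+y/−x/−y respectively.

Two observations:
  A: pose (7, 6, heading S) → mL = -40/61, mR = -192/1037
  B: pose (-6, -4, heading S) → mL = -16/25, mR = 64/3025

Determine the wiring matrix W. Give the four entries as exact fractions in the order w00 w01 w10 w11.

0 -1/2 1/2 -1/2

obs A: pose=(7,6,S) → sL=16/17, sR=80/61, mL=-40/61, mR=-192/1037
obs B: pose=(-6,-4,S) → sL=160/121, sR=32/25, mL=-16/25, mR=64/3025
sensor matrix S = [[16/17, 80/61], [160/121, 32/25]]; det S = -1660928/3136925
solve [mL_A; mL_B] = S·[w00; w01] and [mR_A; mR_B] = S·[w10; w11]:
  w00 = 0, w01 = -1/2, w10 = 1/2, w11 = -1/2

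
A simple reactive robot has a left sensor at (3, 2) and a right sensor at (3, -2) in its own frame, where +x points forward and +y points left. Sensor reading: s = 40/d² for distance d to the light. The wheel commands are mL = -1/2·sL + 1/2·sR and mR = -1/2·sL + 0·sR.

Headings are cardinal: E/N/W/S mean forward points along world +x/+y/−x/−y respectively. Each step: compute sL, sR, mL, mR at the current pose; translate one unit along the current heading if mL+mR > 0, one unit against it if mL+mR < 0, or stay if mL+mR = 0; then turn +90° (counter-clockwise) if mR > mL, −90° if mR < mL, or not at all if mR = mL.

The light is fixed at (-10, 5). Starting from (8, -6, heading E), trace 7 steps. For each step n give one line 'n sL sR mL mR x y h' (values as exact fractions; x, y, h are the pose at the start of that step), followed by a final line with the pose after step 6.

n=0: pose=(8,-6,E); sL=20/261, sR=4/61; mL=-88/15921, mR=-10/261; mL+mR=-698/15921 → advance -1; mR−mL=-2/61 → turn -1·90°
n=1: pose=(7,-6,S); sL=40/557, sR=40/421; mL=2720/234497, mR=-20/557; mL+mR=-5700/234497 → advance -1; mR−mL=-20/421 → turn -1·90°
n=2: pose=(7,-5,W); sL=2/17, sR=2/13; mL=4/221, mR=-1/17; mL+mR=-9/221 → advance -1; mR−mL=-1/13 → turn -1·90°
n=3: pose=(8,-5,N); sL=8/61, sR=40/449; mL=-576/27389, mR=-4/61; mL+mR=-2372/27389 → advance -1; mR−mL=-20/449 → turn -1·90°
n=4: pose=(8,-6,E); sL=20/261, sR=4/61; mL=-88/15921, mR=-10/261; mL+mR=-698/15921 → advance -1; mR−mL=-2/61 → turn -1·90°
n=5: pose=(7,-6,S); sL=40/557, sR=40/421; mL=2720/234497, mR=-20/557; mL+mR=-5700/234497 → advance -1; mR−mL=-20/421 → turn -1·90°
n=6: pose=(7,-5,W); sL=2/17, sR=2/13; mL=4/221, mR=-1/17; mL+mR=-9/221 → advance -1; mR−mL=-1/13 → turn -1·90°

0 20/261 4/61 -88/15921 -10/261 8 -6 E
1 40/557 40/421 2720/234497 -20/557 7 -6 S
2 2/17 2/13 4/221 -1/17 7 -5 W
3 8/61 40/449 -576/27389 -4/61 8 -5 N
4 20/261 4/61 -88/15921 -10/261 8 -6 E
5 40/557 40/421 2720/234497 -20/557 7 -6 S
6 2/17 2/13 4/221 -1/17 7 -5 W
final 8 -5 N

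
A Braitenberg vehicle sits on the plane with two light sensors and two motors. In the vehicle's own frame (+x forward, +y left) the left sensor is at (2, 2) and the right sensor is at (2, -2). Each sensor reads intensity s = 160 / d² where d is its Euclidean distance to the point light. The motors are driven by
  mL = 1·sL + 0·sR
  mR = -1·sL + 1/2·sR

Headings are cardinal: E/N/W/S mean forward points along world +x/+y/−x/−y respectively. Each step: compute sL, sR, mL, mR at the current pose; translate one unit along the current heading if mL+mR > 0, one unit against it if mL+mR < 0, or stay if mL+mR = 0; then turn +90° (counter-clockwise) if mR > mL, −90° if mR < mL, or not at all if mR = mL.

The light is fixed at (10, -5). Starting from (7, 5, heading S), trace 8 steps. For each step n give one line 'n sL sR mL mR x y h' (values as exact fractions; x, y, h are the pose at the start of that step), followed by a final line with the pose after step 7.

n=0: pose=(7,5,S); sL=32/13, sR=160/89; mL=32/13, mR=-1808/1157; mL+mR=80/89 → advance +1; mR−mL=-4656/1157 → turn -1·90°
n=1: pose=(7,4,W); sL=80/37, sR=80/73; mL=80/37, mR=-4360/2701; mL+mR=40/73 → advance +1; mR−mL=-10200/2701 → turn -1·90°
n=2: pose=(6,4,N); sL=160/157, sR=32/25; mL=160/157, mR=-1488/3925; mL+mR=16/25 → advance +1; mR−mL=-5488/3925 → turn -1·90°
n=3: pose=(6,5,E); sL=40/37, sR=40/17; mL=40/37, mR=60/629; mL+mR=20/17 → advance +1; mR−mL=-620/629 → turn -1·90°
n=4: pose=(7,5,S); sL=32/13, sR=160/89; mL=32/13, mR=-1808/1157; mL+mR=80/89 → advance +1; mR−mL=-4656/1157 → turn -1·90°
n=5: pose=(7,4,W); sL=80/37, sR=80/73; mL=80/37, mR=-4360/2701; mL+mR=40/73 → advance +1; mR−mL=-10200/2701 → turn -1·90°
n=6: pose=(6,4,N); sL=160/157, sR=32/25; mL=160/157, mR=-1488/3925; mL+mR=16/25 → advance +1; mR−mL=-5488/3925 → turn -1·90°
n=7: pose=(6,5,E); sL=40/37, sR=40/17; mL=40/37, mR=60/629; mL+mR=20/17 → advance +1; mR−mL=-620/629 → turn -1·90°

0 32/13 160/89 32/13 -1808/1157 7 5 S
1 80/37 80/73 80/37 -4360/2701 7 4 W
2 160/157 32/25 160/157 -1488/3925 6 4 N
3 40/37 40/17 40/37 60/629 6 5 E
4 32/13 160/89 32/13 -1808/1157 7 5 S
5 80/37 80/73 80/37 -4360/2701 7 4 W
6 160/157 32/25 160/157 -1488/3925 6 4 N
7 40/37 40/17 40/37 60/629 6 5 E
final 7 5 S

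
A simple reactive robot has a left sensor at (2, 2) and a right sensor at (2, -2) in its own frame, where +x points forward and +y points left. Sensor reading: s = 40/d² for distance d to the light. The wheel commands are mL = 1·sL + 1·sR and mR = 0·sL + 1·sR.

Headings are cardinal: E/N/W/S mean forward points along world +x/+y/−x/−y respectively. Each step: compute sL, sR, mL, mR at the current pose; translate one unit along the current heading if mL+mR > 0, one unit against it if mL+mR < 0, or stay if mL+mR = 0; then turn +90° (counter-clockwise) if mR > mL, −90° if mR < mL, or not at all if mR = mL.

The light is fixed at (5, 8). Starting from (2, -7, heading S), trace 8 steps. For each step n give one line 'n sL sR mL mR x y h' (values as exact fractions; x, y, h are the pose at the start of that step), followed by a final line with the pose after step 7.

0 4/29 20/157 1208/4553 20/157 2 -7 S
1 40/349 40/221 22800/77129 40/221 2 -8 W
2 5/29 1/5 54/145 1/5 1 -8 N
3 40/173 40/293 18640/50689 40/293 1 -7 E
4 4/29 20/157 1208/4553 20/157 2 -7 S
5 40/349 40/221 22800/77129 40/221 2 -8 W
6 5/29 1/5 54/145 1/5 1 -8 N
7 40/173 40/293 18640/50689 40/293 1 -7 E
final 2 -7 S

n=0: pose=(2,-7,S); sL=4/29, sR=20/157; mL=1208/4553, mR=20/157; mL+mR=1788/4553 → advance +1; mR−mL=-4/29 → turn -1·90°
n=1: pose=(2,-8,W); sL=40/349, sR=40/221; mL=22800/77129, mR=40/221; mL+mR=36760/77129 → advance +1; mR−mL=-40/349 → turn -1·90°
n=2: pose=(1,-8,N); sL=5/29, sR=1/5; mL=54/145, mR=1/5; mL+mR=83/145 → advance +1; mR−mL=-5/29 → turn -1·90°
n=3: pose=(1,-7,E); sL=40/173, sR=40/293; mL=18640/50689, mR=40/293; mL+mR=25560/50689 → advance +1; mR−mL=-40/173 → turn -1·90°
n=4: pose=(2,-7,S); sL=4/29, sR=20/157; mL=1208/4553, mR=20/157; mL+mR=1788/4553 → advance +1; mR−mL=-4/29 → turn -1·90°
n=5: pose=(2,-8,W); sL=40/349, sR=40/221; mL=22800/77129, mR=40/221; mL+mR=36760/77129 → advance +1; mR−mL=-40/349 → turn -1·90°
n=6: pose=(1,-8,N); sL=5/29, sR=1/5; mL=54/145, mR=1/5; mL+mR=83/145 → advance +1; mR−mL=-5/29 → turn -1·90°
n=7: pose=(1,-7,E); sL=40/173, sR=40/293; mL=18640/50689, mR=40/293; mL+mR=25560/50689 → advance +1; mR−mL=-40/173 → turn -1·90°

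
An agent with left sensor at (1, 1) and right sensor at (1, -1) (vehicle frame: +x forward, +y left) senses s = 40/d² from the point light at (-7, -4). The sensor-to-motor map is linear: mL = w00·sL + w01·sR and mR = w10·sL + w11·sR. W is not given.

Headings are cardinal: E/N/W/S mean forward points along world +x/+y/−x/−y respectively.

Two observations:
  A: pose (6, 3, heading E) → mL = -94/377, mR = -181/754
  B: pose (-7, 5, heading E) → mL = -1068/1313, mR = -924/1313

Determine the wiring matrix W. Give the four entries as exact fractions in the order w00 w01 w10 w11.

-1/2 -1 -1 -1/2

obs A: pose=(6,3,E) → sL=2/13, sR=5/29, mL=-94/377, mR=-181/754
obs B: pose=(-7,5,E) → sL=40/101, sR=8/13, mL=-1068/1313, mR=-924/1313
sensor matrix S = [[2/13, 5/29], [40/101, 8/13]]; det S = 13064/495001
solve [mL_A; mL_B] = S·[w00; w01] and [mR_A; mR_B] = S·[w10; w11]:
  w00 = -1/2, w01 = -1, w10 = -1, w11 = -1/2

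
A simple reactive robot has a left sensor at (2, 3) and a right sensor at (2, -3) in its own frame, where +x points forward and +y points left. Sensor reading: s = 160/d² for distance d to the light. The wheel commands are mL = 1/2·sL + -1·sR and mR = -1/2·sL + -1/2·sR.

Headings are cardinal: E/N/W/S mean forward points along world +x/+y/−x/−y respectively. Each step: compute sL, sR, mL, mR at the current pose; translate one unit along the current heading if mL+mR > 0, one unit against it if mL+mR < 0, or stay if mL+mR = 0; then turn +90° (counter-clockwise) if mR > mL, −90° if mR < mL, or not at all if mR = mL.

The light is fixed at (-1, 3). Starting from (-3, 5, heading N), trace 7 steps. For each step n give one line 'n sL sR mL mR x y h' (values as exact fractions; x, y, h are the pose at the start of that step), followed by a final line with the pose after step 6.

0 160/41 160/17 -5200/697 -4640/697 -3 5 N
1 8 5 -1 -13/2 -3 4 W
2 32/5 160/13 -592/65 -608/65 -2 4 N
3 16 16 -8 -16 -2 3 E
4 32 160/29 304/29 -544/29 -3 3 S
5 8 5 -1 -13/2 -3 4 W
6 32/5 160/13 -592/65 -608/65 -2 4 N
final -2 3 E

n=0: pose=(-3,5,N); sL=160/41, sR=160/17; mL=-5200/697, mR=-4640/697; mL+mR=-240/17 → advance -1; mR−mL=560/697 → turn +1·90°
n=1: pose=(-3,4,W); sL=8, sR=5; mL=-1, mR=-13/2; mL+mR=-15/2 → advance -1; mR−mL=-11/2 → turn -1·90°
n=2: pose=(-2,4,N); sL=32/5, sR=160/13; mL=-592/65, mR=-608/65; mL+mR=-240/13 → advance -1; mR−mL=-16/65 → turn -1·90°
n=3: pose=(-2,3,E); sL=16, sR=16; mL=-8, mR=-16; mL+mR=-24 → advance -1; mR−mL=-8 → turn -1·90°
n=4: pose=(-3,3,S); sL=32, sR=160/29; mL=304/29, mR=-544/29; mL+mR=-240/29 → advance -1; mR−mL=-848/29 → turn -1·90°
n=5: pose=(-3,4,W); sL=8, sR=5; mL=-1, mR=-13/2; mL+mR=-15/2 → advance -1; mR−mL=-11/2 → turn -1·90°
n=6: pose=(-2,4,N); sL=32/5, sR=160/13; mL=-592/65, mR=-608/65; mL+mR=-240/13 → advance -1; mR−mL=-16/65 → turn -1·90°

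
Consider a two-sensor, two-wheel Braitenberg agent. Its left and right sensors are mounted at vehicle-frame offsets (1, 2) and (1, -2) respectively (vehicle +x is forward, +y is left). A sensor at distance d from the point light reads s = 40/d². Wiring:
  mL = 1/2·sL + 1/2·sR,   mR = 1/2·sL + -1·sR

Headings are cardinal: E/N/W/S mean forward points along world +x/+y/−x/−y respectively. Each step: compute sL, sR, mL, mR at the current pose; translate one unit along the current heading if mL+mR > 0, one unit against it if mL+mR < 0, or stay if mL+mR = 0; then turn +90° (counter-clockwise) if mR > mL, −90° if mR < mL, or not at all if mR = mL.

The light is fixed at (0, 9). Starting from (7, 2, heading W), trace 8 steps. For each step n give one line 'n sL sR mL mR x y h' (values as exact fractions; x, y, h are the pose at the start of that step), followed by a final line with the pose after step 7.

0 40/117 40/61 3560/7137 -3460/7137 7 2 W
1 10/13 2/5 38/65 -1/65 6 2 N
2 8/13 40/113 712/1469 -68/1469 6 3 E
3 4/13 20/37 204/481 -186/481 7 3 S
4 40/117 40/61 3560/7137 -3460/7137 7 2 W
5 10/13 2/5 38/65 -1/65 6 2 N
6 8/13 40/113 712/1469 -68/1469 6 3 E
7 4/13 20/37 204/481 -186/481 7 3 S
final 7 2 W

n=0: pose=(7,2,W); sL=40/117, sR=40/61; mL=3560/7137, mR=-3460/7137; mL+mR=100/7137 → advance +1; mR−mL=-60/61 → turn -1·90°
n=1: pose=(6,2,N); sL=10/13, sR=2/5; mL=38/65, mR=-1/65; mL+mR=37/65 → advance +1; mR−mL=-3/5 → turn -1·90°
n=2: pose=(6,3,E); sL=8/13, sR=40/113; mL=712/1469, mR=-68/1469; mL+mR=644/1469 → advance +1; mR−mL=-60/113 → turn -1·90°
n=3: pose=(7,3,S); sL=4/13, sR=20/37; mL=204/481, mR=-186/481; mL+mR=18/481 → advance +1; mR−mL=-30/37 → turn -1·90°
n=4: pose=(7,2,W); sL=40/117, sR=40/61; mL=3560/7137, mR=-3460/7137; mL+mR=100/7137 → advance +1; mR−mL=-60/61 → turn -1·90°
n=5: pose=(6,2,N); sL=10/13, sR=2/5; mL=38/65, mR=-1/65; mL+mR=37/65 → advance +1; mR−mL=-3/5 → turn -1·90°
n=6: pose=(6,3,E); sL=8/13, sR=40/113; mL=712/1469, mR=-68/1469; mL+mR=644/1469 → advance +1; mR−mL=-60/113 → turn -1·90°
n=7: pose=(7,3,S); sL=4/13, sR=20/37; mL=204/481, mR=-186/481; mL+mR=18/481 → advance +1; mR−mL=-30/37 → turn -1·90°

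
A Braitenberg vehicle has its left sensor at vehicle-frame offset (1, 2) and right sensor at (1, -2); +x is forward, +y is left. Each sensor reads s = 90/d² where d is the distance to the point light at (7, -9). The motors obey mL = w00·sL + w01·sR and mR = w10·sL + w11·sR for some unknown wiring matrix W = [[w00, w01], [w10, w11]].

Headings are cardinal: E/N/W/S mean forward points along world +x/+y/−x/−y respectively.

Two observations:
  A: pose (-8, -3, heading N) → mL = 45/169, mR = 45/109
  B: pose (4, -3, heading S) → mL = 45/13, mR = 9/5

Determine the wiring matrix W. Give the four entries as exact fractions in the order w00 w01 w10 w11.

1 0 0 1

obs A: pose=(-8,-3,N) → sL=45/169, sR=45/109, mL=45/169, mR=45/109
obs B: pose=(4,-3,S) → sL=45/13, sR=9/5, mL=45/13, mR=9/5
sensor matrix S = [[45/169, 45/109], [45/13, 9/5]]; det S = -17496/18421
solve [mL_A; mL_B] = S·[w00; w01] and [mR_A; mR_B] = S·[w10; w11]:
  w00 = 1, w01 = 0, w10 = 0, w11 = 1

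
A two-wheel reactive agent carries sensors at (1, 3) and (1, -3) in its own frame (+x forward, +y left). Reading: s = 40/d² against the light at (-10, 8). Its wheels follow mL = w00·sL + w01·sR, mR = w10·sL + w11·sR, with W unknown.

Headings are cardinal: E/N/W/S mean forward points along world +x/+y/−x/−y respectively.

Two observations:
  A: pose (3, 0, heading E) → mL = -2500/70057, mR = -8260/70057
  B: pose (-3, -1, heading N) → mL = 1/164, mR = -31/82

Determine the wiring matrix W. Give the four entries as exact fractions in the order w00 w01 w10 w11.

1/2 -1 -1 1/2

obs A: pose=(3,0,E) → sL=40/221, sR=40/317, mL=-2500/70057, mR=-8260/70057
obs B: pose=(-3,-1,N) → sL=1/2, sR=10/41, mL=1/164, mR=-31/82
sensor matrix S = [[40/221, 40/317], [1/2, 10/41]]; det S = -54420/2872337
solve [mL_A; mL_B] = S·[w00; w01] and [mR_A; mR_B] = S·[w10; w11]:
  w00 = 1/2, w01 = -1, w10 = -1, w11 = 1/2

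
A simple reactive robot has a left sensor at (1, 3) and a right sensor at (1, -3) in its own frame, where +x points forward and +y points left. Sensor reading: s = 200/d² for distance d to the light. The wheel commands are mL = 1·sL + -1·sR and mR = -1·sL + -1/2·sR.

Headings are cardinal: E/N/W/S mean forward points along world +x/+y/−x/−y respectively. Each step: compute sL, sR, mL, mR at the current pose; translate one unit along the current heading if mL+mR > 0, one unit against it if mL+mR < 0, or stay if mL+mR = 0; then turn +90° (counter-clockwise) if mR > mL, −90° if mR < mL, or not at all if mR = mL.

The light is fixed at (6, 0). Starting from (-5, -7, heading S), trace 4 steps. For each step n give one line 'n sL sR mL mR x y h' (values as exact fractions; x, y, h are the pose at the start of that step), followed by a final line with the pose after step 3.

0 25/16 10/13 165/208 -405/208 -5 -7 S
1 8/9 200/153 -64/153 -236/153 -5 -6 W
2 100/97 100/37 -6000/3589 -8550/3589 -4 -6 N
3 200/97 200/181 16800/17557 -45900/17557 -4 -7 E
final -5 -7 S

n=0: pose=(-5,-7,S); sL=25/16, sR=10/13; mL=165/208, mR=-405/208; mL+mR=-15/13 → advance -1; mR−mL=-285/104 → turn -1·90°
n=1: pose=(-5,-6,W); sL=8/9, sR=200/153; mL=-64/153, mR=-236/153; mL+mR=-100/51 → advance -1; mR−mL=-172/153 → turn -1·90°
n=2: pose=(-4,-6,N); sL=100/97, sR=100/37; mL=-6000/3589, mR=-8550/3589; mL+mR=-150/37 → advance -1; mR−mL=-2550/3589 → turn -1·90°
n=3: pose=(-4,-7,E); sL=200/97, sR=200/181; mL=16800/17557, mR=-45900/17557; mL+mR=-300/181 → advance -1; mR−mL=-62700/17557 → turn -1·90°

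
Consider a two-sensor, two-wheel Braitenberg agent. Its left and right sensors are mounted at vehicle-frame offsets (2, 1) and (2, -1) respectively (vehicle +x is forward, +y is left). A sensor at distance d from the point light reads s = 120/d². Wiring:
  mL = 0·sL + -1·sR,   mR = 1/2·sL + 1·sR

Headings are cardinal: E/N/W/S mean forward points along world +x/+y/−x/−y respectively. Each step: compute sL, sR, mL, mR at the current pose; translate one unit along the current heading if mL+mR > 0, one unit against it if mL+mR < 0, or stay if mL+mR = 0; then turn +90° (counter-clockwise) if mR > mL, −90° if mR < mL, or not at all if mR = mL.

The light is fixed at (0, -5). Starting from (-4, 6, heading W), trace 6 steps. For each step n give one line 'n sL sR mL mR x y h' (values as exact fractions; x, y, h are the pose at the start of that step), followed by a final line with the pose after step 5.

0 15/17 2/3 -2/3 113/102 -4 6 W
1 120/97 40/39 -40/39 6220/3783 -5 6 S
2 12/13 4/3 -4/3 70/39 -5 5 E
3 120/169 40/51 -40/51 9820/8619 -4 5 N
4 15/17 2/3 -2/3 113/102 -4 6 W
5 120/97 40/39 -40/39 6220/3783 -5 6 S
final -5 5 E

n=0: pose=(-4,6,W); sL=15/17, sR=2/3; mL=-2/3, mR=113/102; mL+mR=15/34 → advance +1; mR−mL=181/102 → turn +1·90°
n=1: pose=(-5,6,S); sL=120/97, sR=40/39; mL=-40/39, mR=6220/3783; mL+mR=60/97 → advance +1; mR−mL=10100/3783 → turn +1·90°
n=2: pose=(-5,5,E); sL=12/13, sR=4/3; mL=-4/3, mR=70/39; mL+mR=6/13 → advance +1; mR−mL=122/39 → turn +1·90°
n=3: pose=(-4,5,N); sL=120/169, sR=40/51; mL=-40/51, mR=9820/8619; mL+mR=60/169 → advance +1; mR−mL=16580/8619 → turn +1·90°
n=4: pose=(-4,6,W); sL=15/17, sR=2/3; mL=-2/3, mR=113/102; mL+mR=15/34 → advance +1; mR−mL=181/102 → turn +1·90°
n=5: pose=(-5,6,S); sL=120/97, sR=40/39; mL=-40/39, mR=6220/3783; mL+mR=60/97 → advance +1; mR−mL=10100/3783 → turn +1·90°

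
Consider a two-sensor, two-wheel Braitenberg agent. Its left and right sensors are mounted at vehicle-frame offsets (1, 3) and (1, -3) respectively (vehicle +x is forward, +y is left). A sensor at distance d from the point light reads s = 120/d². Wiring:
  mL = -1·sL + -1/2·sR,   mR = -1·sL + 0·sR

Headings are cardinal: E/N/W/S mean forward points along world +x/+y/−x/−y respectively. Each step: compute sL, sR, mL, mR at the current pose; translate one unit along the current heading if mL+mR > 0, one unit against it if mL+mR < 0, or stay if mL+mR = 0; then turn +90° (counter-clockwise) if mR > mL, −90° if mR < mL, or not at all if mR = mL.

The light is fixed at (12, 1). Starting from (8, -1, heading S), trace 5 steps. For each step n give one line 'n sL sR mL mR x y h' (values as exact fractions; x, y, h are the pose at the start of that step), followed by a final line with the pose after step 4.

n=0: pose=(8,-1,S); sL=12, sR=60/29; mL=-378/29, mR=-12; mL+mR=-726/29 → advance -1; mR−mL=30/29 → turn +1·90°
n=1: pose=(8,0,E); sL=120/13, sR=24/5; mL=-756/65, mR=-120/13; mL+mR=-1356/65 → advance -1; mR−mL=12/5 → turn +1·90°
n=2: pose=(7,0,N); sL=15/8, sR=30; mL=-135/8, mR=-15/8; mL+mR=-75/4 → advance -1; mR−mL=15 → turn +1·90°
n=3: pose=(7,-1,W); sL=120/61, sR=120/37; mL=-8100/2257, mR=-120/61; mL+mR=-12540/2257 → advance -1; mR−mL=60/37 → turn +1·90°
n=4: pose=(8,-1,S); sL=12, sR=60/29; mL=-378/29, mR=-12; mL+mR=-726/29 → advance -1; mR−mL=30/29 → turn +1·90°

0 12 60/29 -378/29 -12 8 -1 S
1 120/13 24/5 -756/65 -120/13 8 0 E
2 15/8 30 -135/8 -15/8 7 0 N
3 120/61 120/37 -8100/2257 -120/61 7 -1 W
4 12 60/29 -378/29 -12 8 -1 S
final 8 0 E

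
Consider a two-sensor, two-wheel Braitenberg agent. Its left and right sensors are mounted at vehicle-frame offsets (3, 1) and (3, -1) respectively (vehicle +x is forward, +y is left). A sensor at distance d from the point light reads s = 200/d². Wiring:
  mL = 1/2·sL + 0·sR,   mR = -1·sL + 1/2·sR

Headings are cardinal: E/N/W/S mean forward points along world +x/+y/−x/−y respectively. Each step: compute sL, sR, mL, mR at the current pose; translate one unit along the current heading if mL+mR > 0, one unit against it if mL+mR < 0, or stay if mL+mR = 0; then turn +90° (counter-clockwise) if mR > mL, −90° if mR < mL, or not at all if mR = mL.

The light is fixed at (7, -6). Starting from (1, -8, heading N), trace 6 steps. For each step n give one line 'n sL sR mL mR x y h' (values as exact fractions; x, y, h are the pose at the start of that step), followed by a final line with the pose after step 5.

n=0: pose=(1,-8,N); sL=4, sR=100/13; mL=2, mR=-2/13; mL+mR=24/13 → advance +1; mR−mL=-28/13 → turn -1·90°
n=1: pose=(1,-7,E); sL=200/9, sR=200/13; mL=100/9, mR=-1700/117; mL+mR=-400/117 → advance -1; mR−mL=-1000/39 → turn -1·90°
n=2: pose=(0,-7,S); sL=50/13, sR=5/2; mL=25/13, mR=-135/52; mL+mR=-35/52 → advance -1; mR−mL=-235/52 → turn -1·90°
n=3: pose=(0,-6,W); sL=200/101, sR=200/101; mL=100/101, mR=-100/101; mL+mR=0 → advance +0; mR−mL=-200/101 → turn -1·90°
n=4: pose=(0,-6,N); sL=200/73, sR=40/9; mL=100/73, mR=-340/657; mL+mR=560/657 → advance +1; mR−mL=-1240/657 → turn -1·90°
n=5: pose=(0,-5,E); sL=10, sR=25/2; mL=5, mR=-15/4; mL+mR=5/4 → advance +1; mR−mL=-35/4 → turn -1·90°

0 4 100/13 2 -2/13 1 -8 N
1 200/9 200/13 100/9 -1700/117 1 -7 E
2 50/13 5/2 25/13 -135/52 0 -7 S
3 200/101 200/101 100/101 -100/101 0 -6 W
4 200/73 40/9 100/73 -340/657 0 -6 N
5 10 25/2 5 -15/4 0 -5 E
final 1 -5 S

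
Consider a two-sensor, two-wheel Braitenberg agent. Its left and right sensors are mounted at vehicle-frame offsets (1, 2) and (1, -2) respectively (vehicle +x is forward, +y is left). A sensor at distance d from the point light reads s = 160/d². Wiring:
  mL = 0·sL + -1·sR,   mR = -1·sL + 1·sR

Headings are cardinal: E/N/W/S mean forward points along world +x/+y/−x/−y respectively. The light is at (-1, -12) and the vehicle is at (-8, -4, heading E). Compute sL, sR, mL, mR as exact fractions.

20/17 20/9 -20/9 160/153

left sensor world pos  = (-7, -2); dL² = 136
right sensor world pos = (-7, -6); dR² = 72
sL = 160/136 = 20/17
sR = 160/72 = 20/9
mL = 0·sL + -1·sR = -20/9
mR = -1·sL + 1·sR = 160/153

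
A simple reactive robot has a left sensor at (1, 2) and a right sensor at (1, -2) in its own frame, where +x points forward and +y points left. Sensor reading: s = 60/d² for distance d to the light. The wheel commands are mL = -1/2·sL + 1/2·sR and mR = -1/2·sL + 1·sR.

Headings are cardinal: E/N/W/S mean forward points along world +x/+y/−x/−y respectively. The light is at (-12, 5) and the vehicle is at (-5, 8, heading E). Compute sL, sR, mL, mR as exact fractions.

left sensor world pos  = (-4, 10); dL² = 89
right sensor world pos = (-4, 6); dR² = 65
sL = 60/89 = 60/89
sR = 60/65 = 12/13
mL = -1/2·sL + 1/2·sR = 144/1157
mR = -1/2·sL + 1·sR = 678/1157

60/89 12/13 144/1157 678/1157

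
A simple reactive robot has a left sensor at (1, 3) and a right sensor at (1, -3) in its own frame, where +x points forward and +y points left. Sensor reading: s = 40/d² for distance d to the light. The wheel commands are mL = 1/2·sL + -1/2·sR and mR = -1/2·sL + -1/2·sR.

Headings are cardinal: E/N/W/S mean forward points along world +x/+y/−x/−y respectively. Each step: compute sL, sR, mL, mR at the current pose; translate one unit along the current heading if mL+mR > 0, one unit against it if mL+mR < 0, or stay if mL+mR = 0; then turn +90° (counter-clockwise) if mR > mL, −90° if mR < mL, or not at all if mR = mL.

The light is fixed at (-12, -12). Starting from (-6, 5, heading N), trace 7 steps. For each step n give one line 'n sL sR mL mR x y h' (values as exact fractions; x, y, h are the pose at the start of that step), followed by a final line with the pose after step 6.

n=0: pose=(-6,5,N); sL=40/333, sR=8/81; mL=32/2997, mR=-328/2997; mL+mR=-8/81 → advance -1; mR−mL=-40/333 → turn -1·90°
n=1: pose=(-6,4,E); sL=4/41, sR=20/109; mL=-192/4469, mR=-628/4469; mL+mR=-20/109 → advance -1; mR−mL=-4/41 → turn -1·90°
n=2: pose=(-7,4,S); sL=40/289, sR=40/229; mL=-1200/66181, mR=-10360/66181; mL+mR=-40/229 → advance -1; mR−mL=-40/289 → turn -1·90°
n=3: pose=(-7,5,W); sL=10/53, sR=5/52; mL=255/5512, mR=-785/5512; mL+mR=-5/52 → advance -1; mR−mL=-10/53 → turn -1·90°
n=4: pose=(-6,5,N); sL=40/333, sR=8/81; mL=32/2997, mR=-328/2997; mL+mR=-8/81 → advance -1; mR−mL=-40/333 → turn -1·90°
n=5: pose=(-6,4,E); sL=4/41, sR=20/109; mL=-192/4469, mR=-628/4469; mL+mR=-20/109 → advance -1; mR−mL=-4/41 → turn -1·90°
n=6: pose=(-7,4,S); sL=40/289, sR=40/229; mL=-1200/66181, mR=-10360/66181; mL+mR=-40/229 → advance -1; mR−mL=-40/289 → turn -1·90°

0 40/333 8/81 32/2997 -328/2997 -6 5 N
1 4/41 20/109 -192/4469 -628/4469 -6 4 E
2 40/289 40/229 -1200/66181 -10360/66181 -7 4 S
3 10/53 5/52 255/5512 -785/5512 -7 5 W
4 40/333 8/81 32/2997 -328/2997 -6 5 N
5 4/41 20/109 -192/4469 -628/4469 -6 4 E
6 40/289 40/229 -1200/66181 -10360/66181 -7 4 S
final -7 5 W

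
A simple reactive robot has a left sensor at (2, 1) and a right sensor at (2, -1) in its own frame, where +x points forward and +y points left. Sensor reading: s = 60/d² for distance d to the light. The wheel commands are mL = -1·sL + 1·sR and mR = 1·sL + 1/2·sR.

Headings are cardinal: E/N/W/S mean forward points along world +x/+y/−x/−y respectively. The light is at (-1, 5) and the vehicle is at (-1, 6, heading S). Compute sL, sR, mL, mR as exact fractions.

left sensor world pos  = (0, 4); dL² = 2
right sensor world pos = (-2, 4); dR² = 2
sL = 60/2 = 30
sR = 60/2 = 30
mL = -1·sL + 1·sR = 0
mR = 1·sL + 1/2·sR = 45

30 30 0 45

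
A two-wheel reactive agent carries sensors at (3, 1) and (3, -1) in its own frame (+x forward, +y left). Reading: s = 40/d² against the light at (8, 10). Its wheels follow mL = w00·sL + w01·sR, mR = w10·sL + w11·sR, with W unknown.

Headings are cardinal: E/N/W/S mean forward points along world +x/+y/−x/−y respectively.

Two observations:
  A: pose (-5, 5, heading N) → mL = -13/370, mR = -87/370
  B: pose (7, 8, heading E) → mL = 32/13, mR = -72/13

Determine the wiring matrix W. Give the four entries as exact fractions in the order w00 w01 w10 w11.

obs A: pose=(-5,5,N) → sL=1/5, sR=10/37, mL=-13/370, mR=-87/370
obs B: pose=(7,8,E) → sL=8, sR=40/13, mL=32/13, mR=-72/13
sensor matrix S = [[1/5, 10/37], [8, 40/13]]; det S = -744/481
solve [mL_A; mL_B] = S·[w00; w01] and [mR_A; mR_B] = S·[w10; w11]:
  w00 = 1/2, w01 = -1/2, w10 = -1/2, w11 = -1/2

1/2 -1/2 -1/2 -1/2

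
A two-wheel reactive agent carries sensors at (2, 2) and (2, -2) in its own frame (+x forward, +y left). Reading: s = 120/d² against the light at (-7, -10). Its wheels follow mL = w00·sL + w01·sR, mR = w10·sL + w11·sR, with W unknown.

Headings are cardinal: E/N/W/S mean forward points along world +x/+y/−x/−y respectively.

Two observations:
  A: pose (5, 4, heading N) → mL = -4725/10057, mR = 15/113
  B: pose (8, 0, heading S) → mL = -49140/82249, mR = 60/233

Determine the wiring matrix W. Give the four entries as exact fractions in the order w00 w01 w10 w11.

-1 -1/2 0 1/2

obs A: pose=(5,4,N) → sL=30/89, sR=30/113, mL=-4725/10057, mR=15/113
obs B: pose=(8,0,S) → sL=120/353, sR=120/233, mL=-49140/82249, mR=60/233
sensor matrix S = [[30/89, 30/113], [120/353, 120/233]]; det S = 68947200/827178193
solve [mL_A; mL_B] = S·[w00; w01] and [mR_A; mR_B] = S·[w10; w11]:
  w00 = -1, w01 = -1/2, w10 = 0, w11 = 1/2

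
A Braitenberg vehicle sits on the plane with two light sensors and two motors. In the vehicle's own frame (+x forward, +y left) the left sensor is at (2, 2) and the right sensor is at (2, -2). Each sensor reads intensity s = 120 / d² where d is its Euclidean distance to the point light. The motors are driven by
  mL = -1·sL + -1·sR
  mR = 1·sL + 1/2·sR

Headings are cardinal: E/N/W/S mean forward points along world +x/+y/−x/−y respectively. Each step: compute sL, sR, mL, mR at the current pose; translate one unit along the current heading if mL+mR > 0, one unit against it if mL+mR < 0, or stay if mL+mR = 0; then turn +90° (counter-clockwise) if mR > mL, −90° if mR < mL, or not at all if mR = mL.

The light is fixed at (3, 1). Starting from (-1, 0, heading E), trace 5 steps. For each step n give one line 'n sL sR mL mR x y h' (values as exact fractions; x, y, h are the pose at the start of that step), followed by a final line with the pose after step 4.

n=0: pose=(-1,0,E); sL=24, sR=120/13; mL=-432/13, mR=372/13; mL+mR=-60/13 → advance -1; mR−mL=804/13 → turn +1·90°
n=1: pose=(-2,0,N); sL=12/5, sR=12; mL=-72/5, mR=42/5; mL+mR=-6 → advance -1; mR−mL=114/5 → turn +1·90°
n=2: pose=(-2,-1,W); sL=24/13, sR=120/49; mL=-2736/637, mR=1956/637; mL+mR=-60/49 → advance -1; mR−mL=4692/637 → turn +1·90°
n=3: pose=(-1,-1,S); sL=6, sR=30/13; mL=-108/13, mR=93/13; mL+mR=-15/13 → advance -1; mR−mL=201/13 → turn +1·90°
n=4: pose=(-1,0,E); sL=24, sR=120/13; mL=-432/13, mR=372/13; mL+mR=-60/13 → advance -1; mR−mL=804/13 → turn +1·90°

0 24 120/13 -432/13 372/13 -1 0 E
1 12/5 12 -72/5 42/5 -2 0 N
2 24/13 120/49 -2736/637 1956/637 -2 -1 W
3 6 30/13 -108/13 93/13 -1 -1 S
4 24 120/13 -432/13 372/13 -1 0 E
final -2 0 N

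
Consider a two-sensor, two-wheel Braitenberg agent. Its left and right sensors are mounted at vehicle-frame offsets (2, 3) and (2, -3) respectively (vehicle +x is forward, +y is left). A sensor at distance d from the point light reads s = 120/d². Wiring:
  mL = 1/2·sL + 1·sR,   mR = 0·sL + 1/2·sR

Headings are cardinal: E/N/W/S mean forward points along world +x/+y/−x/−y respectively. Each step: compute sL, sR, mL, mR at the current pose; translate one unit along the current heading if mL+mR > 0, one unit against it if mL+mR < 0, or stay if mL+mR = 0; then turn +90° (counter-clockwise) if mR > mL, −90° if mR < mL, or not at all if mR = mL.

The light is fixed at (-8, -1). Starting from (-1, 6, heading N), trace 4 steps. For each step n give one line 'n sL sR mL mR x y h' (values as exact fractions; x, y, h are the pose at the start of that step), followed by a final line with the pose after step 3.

0 120/97 120/181 22500/17557 60/181 -1 6 N
1 60/101 60/53 7650/5353 30/53 -1 7 E
2 120/157 120/61 22500/9577 60/61 0 7 S
3 30/13 15/17 450/221 15/34 0 6 W
final -1 6 N

n=0: pose=(-1,6,N); sL=120/97, sR=120/181; mL=22500/17557, mR=60/181; mL+mR=28320/17557 → advance +1; mR−mL=-16680/17557 → turn -1·90°
n=1: pose=(-1,7,E); sL=60/101, sR=60/53; mL=7650/5353, mR=30/53; mL+mR=10680/5353 → advance +1; mR−mL=-4620/5353 → turn -1·90°
n=2: pose=(0,7,S); sL=120/157, sR=120/61; mL=22500/9577, mR=60/61; mL+mR=31920/9577 → advance +1; mR−mL=-13080/9577 → turn -1·90°
n=3: pose=(0,6,W); sL=30/13, sR=15/17; mL=450/221, mR=15/34; mL+mR=1095/442 → advance +1; mR−mL=-705/442 → turn -1·90°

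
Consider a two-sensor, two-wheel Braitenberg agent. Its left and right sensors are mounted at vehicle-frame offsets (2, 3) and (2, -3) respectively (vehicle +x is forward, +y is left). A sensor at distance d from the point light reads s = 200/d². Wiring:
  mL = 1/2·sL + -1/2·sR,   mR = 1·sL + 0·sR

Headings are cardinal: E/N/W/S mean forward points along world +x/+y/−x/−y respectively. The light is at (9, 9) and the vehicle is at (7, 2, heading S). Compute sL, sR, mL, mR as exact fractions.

left sensor world pos  = (10, 0); dL² = 82
right sensor world pos = (4, 0); dR² = 106
sL = 200/82 = 100/41
sR = 200/106 = 100/53
mL = 1/2·sL + -1/2·sR = 600/2173
mR = 1·sL + 0·sR = 100/41

100/41 100/53 600/2173 100/41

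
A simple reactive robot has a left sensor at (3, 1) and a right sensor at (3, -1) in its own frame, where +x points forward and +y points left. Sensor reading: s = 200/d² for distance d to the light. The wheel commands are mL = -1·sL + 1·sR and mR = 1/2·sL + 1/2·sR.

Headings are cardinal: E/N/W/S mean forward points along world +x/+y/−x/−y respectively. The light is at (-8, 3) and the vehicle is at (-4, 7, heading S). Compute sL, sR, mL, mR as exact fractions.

100/13 20 160/13 180/13

left sensor world pos  = (-3, 4); dL² = 26
right sensor world pos = (-5, 4); dR² = 10
sL = 200/26 = 100/13
sR = 200/10 = 20
mL = -1·sL + 1·sR = 160/13
mR = 1/2·sL + 1/2·sR = 180/13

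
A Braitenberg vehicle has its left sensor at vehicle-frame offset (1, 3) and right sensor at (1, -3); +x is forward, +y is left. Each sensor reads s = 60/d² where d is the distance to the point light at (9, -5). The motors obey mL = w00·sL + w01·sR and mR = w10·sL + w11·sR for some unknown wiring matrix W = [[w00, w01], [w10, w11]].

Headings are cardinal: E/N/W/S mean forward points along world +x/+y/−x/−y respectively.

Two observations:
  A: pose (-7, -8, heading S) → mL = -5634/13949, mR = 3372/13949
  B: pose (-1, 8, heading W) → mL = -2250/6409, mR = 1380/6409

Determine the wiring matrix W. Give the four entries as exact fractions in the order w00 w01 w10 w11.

obs A: pose=(-7,-8,S) → sL=12/37, sR=60/377, mL=-5634/13949, mR=3372/13949
obs B: pose=(-1,8,W) → sL=60/221, sR=60/377, mL=-2250/6409, mR=1380/6409
sensor matrix S = [[12/37, 60/377], [60/221, 60/377]]; det S = 25920/3082729
solve [mL_A; mL_B] = S·[w00; w01] and [mR_A; mR_B] = S·[w10; w11]:
  w00 = -1, w01 = -1/2, w10 = 1/2, w11 = 1/2

-1 -1/2 1/2 1/2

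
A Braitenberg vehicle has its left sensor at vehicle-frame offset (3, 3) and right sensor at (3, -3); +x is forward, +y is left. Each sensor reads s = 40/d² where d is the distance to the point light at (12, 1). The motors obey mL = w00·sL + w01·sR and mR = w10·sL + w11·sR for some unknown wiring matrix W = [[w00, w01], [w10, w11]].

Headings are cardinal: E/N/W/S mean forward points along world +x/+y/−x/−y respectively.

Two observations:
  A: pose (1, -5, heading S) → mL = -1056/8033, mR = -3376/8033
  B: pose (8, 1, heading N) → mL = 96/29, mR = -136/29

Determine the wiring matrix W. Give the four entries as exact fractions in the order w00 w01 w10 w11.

-1 1 -1 -1

obs A: pose=(1,-5,S) → sL=8/29, sR=40/277, mL=-1056/8033, mR=-3376/8033
obs B: pose=(8,1,N) → sL=20/29, sR=4, mL=96/29, mR=-136/29
sensor matrix S = [[8/29, 40/277], [20/29, 4]]; det S = 8064/8033
solve [mL_A; mL_B] = S·[w00; w01] and [mR_A; mR_B] = S·[w10; w11]:
  w00 = -1, w01 = 1, w10 = -1, w11 = -1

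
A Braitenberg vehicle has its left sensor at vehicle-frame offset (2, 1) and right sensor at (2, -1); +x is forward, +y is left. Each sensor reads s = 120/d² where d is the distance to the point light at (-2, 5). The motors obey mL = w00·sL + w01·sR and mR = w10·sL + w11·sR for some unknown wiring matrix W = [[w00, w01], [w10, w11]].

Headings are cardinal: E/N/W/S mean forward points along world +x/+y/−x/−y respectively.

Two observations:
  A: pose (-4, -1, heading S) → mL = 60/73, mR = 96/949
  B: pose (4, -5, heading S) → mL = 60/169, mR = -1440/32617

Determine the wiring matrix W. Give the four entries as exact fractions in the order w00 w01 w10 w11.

0 1/2 1/2 -1/2

obs A: pose=(-4,-1,S) → sL=24/13, sR=120/73, mL=60/73, mR=96/949
obs B: pose=(4,-5,S) → sL=120/193, sR=120/169, mL=60/169, mR=-1440/32617
sensor matrix S = [[24/13, 120/73], [120/193, 120/169]]; det S = 8939520/30953533
solve [mL_A; mL_B] = S·[w00; w01] and [mR_A; mR_B] = S·[w10; w11]:
  w00 = 0, w01 = 1/2, w10 = 1/2, w11 = -1/2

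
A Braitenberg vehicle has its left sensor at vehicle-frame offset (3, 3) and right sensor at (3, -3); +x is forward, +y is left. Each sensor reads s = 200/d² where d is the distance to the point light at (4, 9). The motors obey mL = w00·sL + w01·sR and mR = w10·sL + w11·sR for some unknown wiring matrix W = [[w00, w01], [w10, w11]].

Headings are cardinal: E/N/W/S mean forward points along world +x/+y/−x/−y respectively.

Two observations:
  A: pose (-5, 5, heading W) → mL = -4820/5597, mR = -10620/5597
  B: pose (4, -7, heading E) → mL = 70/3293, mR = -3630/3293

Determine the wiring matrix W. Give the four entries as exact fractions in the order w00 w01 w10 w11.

1/2 -1 -1/2 -1

obs A: pose=(-5,5,W) → sL=200/193, sR=40/29, mL=-4820/5597, mR=-10620/5597
obs B: pose=(4,-7,E) → sL=100/89, sR=20/37, mL=70/3293, mR=-3630/3293
sensor matrix S = [[200/193, 40/29], [100/89, 20/37]]; det S = -18240000/18430921
solve [mL_A; mL_B] = S·[w00; w01] and [mR_A; mR_B] = S·[w10; w11]:
  w00 = 1/2, w01 = -1, w10 = -1/2, w11 = -1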